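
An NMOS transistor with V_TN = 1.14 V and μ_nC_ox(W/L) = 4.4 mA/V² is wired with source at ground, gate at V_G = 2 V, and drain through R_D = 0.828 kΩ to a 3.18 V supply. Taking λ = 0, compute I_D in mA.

V_GS = V_G = 2 V, so V_ov = 2 − 1.14 = 0.86 V.
Assume saturation: I_D = ½ k_n V_ov² = 0.5 × 4.4 × 0.86² = 1.63 mA, giving V_DS = V_DD − I_D R_D = 3.18 − 1.63 × 0.828 = 1.83 V.
V_DS = 1.83 V ≥ V_ov = 0.86 V, confirming saturation.

I_D = 1.63 mA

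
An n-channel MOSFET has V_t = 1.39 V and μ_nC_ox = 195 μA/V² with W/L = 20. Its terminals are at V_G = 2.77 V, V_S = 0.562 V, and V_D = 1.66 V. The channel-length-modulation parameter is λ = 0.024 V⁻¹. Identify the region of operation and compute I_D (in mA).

Saturation; I_D = 1.34 mA

V_GS = V_G − V_S = 2.77 − 0.562 = 2.21 V; V_DS = V_D − V_S = 1.66 − 0.562 = 1.1 V.
k_n = μ_nC_ox · (W/L) = 3.9 mA/V².
V_ov = V_GS − V_t = 2.21 − 1.39 = 0.818 V.
Since V_DS = 1.1 V ≥ V_ov = 0.818 V, the device is in saturation.
I_D = ½ k_n V_ov² (1 + λ V_DS) = 0.5 × 3.9 × 0.818² × (1 + 0.024 × 1.1) = 1.34 mA.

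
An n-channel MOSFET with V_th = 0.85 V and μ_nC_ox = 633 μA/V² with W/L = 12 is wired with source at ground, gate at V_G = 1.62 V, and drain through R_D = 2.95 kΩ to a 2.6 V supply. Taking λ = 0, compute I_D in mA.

V_GS = V_G = 1.62 V, so V_ov = 1.62 − 0.85 = 0.77 V.
k_n = μ_nC_ox · (W/L) = 7.596 mA/V².
Assume saturation: I_D = ½ k_n V_ov² = 0.5 × 7.596 × 0.77² = 2.25 mA, giving V_DS = V_DD − I_D R_D = 2.6 − 2.25 × 2.95 = -4.04 V.
But -4.04 V < V_ov = 0.77 V, so the device is actually in triode.
In triode I_D = k_n[V_ov V_DS − ½ V_DS²] and I_D = (V_DD − V_DS)/R_D. Equating: 11.2 V_DS² − 18.25 V_DS + 2.6 = 0, giving V_DS = 0.158 V (the root below V_ov).
I_D = (2.6 − 0.158) / 2.95 = 0.828 mA.

I_D = 0.828 mA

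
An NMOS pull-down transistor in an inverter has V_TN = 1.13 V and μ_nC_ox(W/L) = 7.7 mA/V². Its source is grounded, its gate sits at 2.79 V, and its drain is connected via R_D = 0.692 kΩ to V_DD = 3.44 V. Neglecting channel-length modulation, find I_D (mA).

I_D = 4.41 mA

V_GS = V_G = 2.79 V, so V_ov = 2.79 − 1.13 = 1.66 V.
Assume saturation: I_D = ½ k_n V_ov² = 0.5 × 7.7 × 1.66² = 10.6 mA, giving V_DS = V_DD − I_D R_D = 3.44 − 10.6 × 0.692 = -3.9 V.
But -3.9 V < V_ov = 1.66 V, so the device is actually in triode.
In triode I_D = k_n[V_ov V_DS − ½ V_DS²] and I_D = (V_DD − V_DS)/R_D. Equating: 2.66 V_DS² − 9.845 V_DS + 3.44 = 0, giving V_DS = 0.391 V (the root below V_ov).
I_D = (3.44 − 0.391) / 0.692 = 4.41 mA.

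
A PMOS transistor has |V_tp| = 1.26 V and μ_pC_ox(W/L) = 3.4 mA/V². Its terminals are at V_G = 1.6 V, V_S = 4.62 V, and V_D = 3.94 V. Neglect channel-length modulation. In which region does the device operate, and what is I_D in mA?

V_SG = V_S − V_G = 4.62 − 1.6 = 3.02 V; V_SD = V_S − V_D = 4.62 − 3.94 = 0.68 V.
V_ov = V_SG − |V_tp| = 3.02 − 1.26 = 1.76 V.
Since V_SD = 0.68 V < V_ov = 1.76 V, the device is in the triode region.
I_D = k_p [V_ov · V_SD − ½ V_SD²] = 3.4 × [1.76 × 0.68 − 0.5 × 0.68²] = 3.28 mA.

Triode; I_D = 3.28 mA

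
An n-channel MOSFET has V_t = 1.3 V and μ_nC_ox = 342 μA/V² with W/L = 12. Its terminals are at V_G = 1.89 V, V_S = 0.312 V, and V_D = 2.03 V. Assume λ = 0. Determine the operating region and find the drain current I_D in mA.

Saturation; I_D = 0.159 mA

V_GS = V_G − V_S = 1.89 − 0.312 = 1.58 V; V_DS = V_D − V_S = 2.03 − 0.312 = 1.72 V.
k_n = μ_nC_ox · (W/L) = 4.104 mA/V².
V_ov = V_GS − V_t = 1.58 − 1.3 = 0.278 V.
Since V_DS = 1.72 V ≥ V_ov = 0.278 V, the device is in saturation.
I_D = ½ k_n V_ov² = 0.5 × 4.104 × 0.278² = 0.159 mA.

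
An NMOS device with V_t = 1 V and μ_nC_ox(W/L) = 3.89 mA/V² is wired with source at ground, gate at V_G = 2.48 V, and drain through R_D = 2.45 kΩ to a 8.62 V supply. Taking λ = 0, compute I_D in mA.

I_D = 3.21 mA

V_GS = V_G = 2.48 V, so V_ov = 2.48 − 1 = 1.48 V.
Assume saturation: I_D = ½ k_n V_ov² = 0.5 × 3.89 × 1.48² = 4.26 mA, giving V_DS = V_DD − I_D R_D = 8.62 − 4.26 × 2.45 = -1.82 V.
But -1.82 V < V_ov = 1.48 V, so the device is actually in triode.
In triode I_D = k_n[V_ov V_DS − ½ V_DS²] and I_D = (V_DD − V_DS)/R_D. Equating: 4.77 V_DS² − 15.11 V_DS + 8.62 = 0, giving V_DS = 0.746 V (the root below V_ov).
I_D = (8.62 − 0.746) / 2.45 = 3.21 mA.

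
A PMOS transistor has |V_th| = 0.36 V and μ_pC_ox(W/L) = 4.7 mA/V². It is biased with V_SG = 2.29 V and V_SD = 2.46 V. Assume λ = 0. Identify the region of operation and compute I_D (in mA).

V_ov = V_SG − |V_th| = 2.29 − 0.36 = 1.93 V.
Since V_SD = 2.46 V ≥ V_ov = 1.93 V, the device is in saturation.
I_D = ½ k_p V_ov² = 0.5 × 4.7 × 1.93² = 8.75 mA.

Saturation; I_D = 8.75 mA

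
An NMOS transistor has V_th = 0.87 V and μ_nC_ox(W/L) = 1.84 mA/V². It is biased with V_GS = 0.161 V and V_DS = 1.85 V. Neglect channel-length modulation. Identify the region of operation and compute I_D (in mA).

V_GS = 0.161 V < V_th = 0.87 V, so the transistor is in cutoff.

Cutoff; I_D = 0 mA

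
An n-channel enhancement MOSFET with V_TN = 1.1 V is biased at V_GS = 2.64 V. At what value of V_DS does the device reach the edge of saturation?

V_DS,sat = 1.54 V

The boundary between triode and saturation is V_DS = V_GS − V_TN = V_ov.
V_ov = 2.64 − 1.1 = 1.54 V.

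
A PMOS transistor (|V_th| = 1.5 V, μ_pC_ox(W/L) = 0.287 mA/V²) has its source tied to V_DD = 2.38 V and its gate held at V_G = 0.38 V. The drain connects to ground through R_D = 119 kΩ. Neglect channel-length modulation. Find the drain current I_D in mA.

V_SG = V_DD − V_G = 2.38 − 0.38 = 2 V, so V_ov = 2 − 1.5 = 0.5 V.
Assume saturation: I_D = ½ k_p V_ov² = 0.5 × 0.287 × 0.5² = 0.0359 mA, giving V_SD = V_DD − I_D R_D = 2.38 − 0.0359 × 119 = -1.89 V.
But -1.89 V < V_ov = 0.5 V, so the device is actually in triode.
In triode I_D = k_p[V_ov V_SD − ½ V_SD²] and I_D = (V_DD − V_SD)/R_D. Equating: 17.1 V_SD² − 18.08 V_SD + 2.38 = 0, giving V_SD = 0.154 V (the root below V_ov).
I_D = (2.38 − 0.154) / 119 = 0.0187 mA.

I_D = 0.0187 mA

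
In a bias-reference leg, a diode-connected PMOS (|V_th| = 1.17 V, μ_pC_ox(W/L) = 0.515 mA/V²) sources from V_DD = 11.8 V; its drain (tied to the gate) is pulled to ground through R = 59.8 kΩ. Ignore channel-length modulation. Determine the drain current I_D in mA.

With gate tied to drain, V_SG = V_SD ≥ V_SG − |V_th|, so the device is in saturation.
KCL at the drain: ½ k_p (V_SG − |V_th|)² = (V_DD − V_SG)/R.
Let x = V_SG − 1.17. Then 15.4 x² + x − 10.63 = 0, giving x = 0.799 V (positive root), so V_SG = 1.97 V.
I_D = (V_DD − V_SG)/R = (11.8 − 1.97) / 59.8 = 0.164 mA.

I_D = 0.164 mA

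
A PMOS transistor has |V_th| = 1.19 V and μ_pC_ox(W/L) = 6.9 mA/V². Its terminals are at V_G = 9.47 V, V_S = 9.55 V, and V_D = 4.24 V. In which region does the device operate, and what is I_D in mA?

V_SG = V_S − V_G = 9.55 − 9.47 = 0.08 V; V_SD = V_S − V_D = 9.55 − 4.24 = 5.31 V.
V_SG = 0.08 V < |V_th| = 1.19 V, so the transistor is in cutoff.

Cutoff; I_D = 0 mA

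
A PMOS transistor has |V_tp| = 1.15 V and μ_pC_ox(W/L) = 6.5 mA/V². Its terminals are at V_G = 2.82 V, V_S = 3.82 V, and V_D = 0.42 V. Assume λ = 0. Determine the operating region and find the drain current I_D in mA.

Cutoff; I_D = 0 mA

V_SG = V_S − V_G = 3.82 − 2.82 = 1 V; V_SD = V_S − V_D = 3.82 − 0.42 = 3.4 V.
V_SG = 1 V < |V_tp| = 1.15 V, so the transistor is in cutoff.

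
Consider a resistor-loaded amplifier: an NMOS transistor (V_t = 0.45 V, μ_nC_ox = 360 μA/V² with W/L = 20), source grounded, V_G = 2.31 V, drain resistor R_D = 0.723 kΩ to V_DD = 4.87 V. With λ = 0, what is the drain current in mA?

I_D = 6.01 mA

V_GS = V_G = 2.31 V, so V_ov = 2.31 − 0.45 = 1.86 V.
k_n = μ_nC_ox · (W/L) = 7.2 mA/V².
Assume saturation: I_D = ½ k_n V_ov² = 0.5 × 7.2 × 1.86² = 12.5 mA, giving V_DS = V_DD − I_D R_D = 4.87 − 12.5 × 0.723 = -4.13 V.
But -4.13 V < V_ov = 1.86 V, so the device is actually in triode.
In triode I_D = k_n[V_ov V_DS − ½ V_DS²] and I_D = (V_DD − V_DS)/R_D. Equating: 2.6 V_DS² − 10.68 V_DS + 4.87 = 0, giving V_DS = 0.522 V (the root below V_ov).
I_D = (4.87 − 0.522) / 0.723 = 6.01 mA.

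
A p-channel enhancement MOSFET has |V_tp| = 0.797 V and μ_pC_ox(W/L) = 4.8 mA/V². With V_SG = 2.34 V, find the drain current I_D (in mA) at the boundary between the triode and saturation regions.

At the boundary V_SD = V_ov = V_SG − |V_tp| = 2.34 − 0.797 = 1.54 V.
I_D = ½ k_p V_ov² = 0.5 × 4.8 × 1.54² = 5.71 mA.

I_D = 5.71 mA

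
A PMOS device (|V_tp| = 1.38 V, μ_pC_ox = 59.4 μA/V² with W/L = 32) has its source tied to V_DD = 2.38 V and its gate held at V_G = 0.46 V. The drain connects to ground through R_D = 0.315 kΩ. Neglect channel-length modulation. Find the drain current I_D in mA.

V_SG = V_DD − V_G = 2.38 − 0.46 = 1.92 V, so V_ov = 1.92 − 1.38 = 0.54 V.
k_p = μ_pC_ox · (W/L) = 1.901 mA/V².
Assume saturation: I_D = ½ k_p V_ov² = 0.5 × 1.901 × 0.54² = 0.277 mA, giving V_SD = V_DD − I_D R_D = 2.38 − 0.277 × 0.315 = 2.29 V.
V_SD = 2.29 V ≥ V_ov = 0.54 V, confirming saturation.

I_D = 0.277 mA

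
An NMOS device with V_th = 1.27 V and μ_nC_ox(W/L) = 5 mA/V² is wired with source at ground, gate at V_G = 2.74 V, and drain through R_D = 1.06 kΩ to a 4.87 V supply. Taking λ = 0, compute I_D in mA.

I_D = 3.93 mA

V_GS = V_G = 2.74 V, so V_ov = 2.74 − 1.27 = 1.47 V.
Assume saturation: I_D = ½ k_n V_ov² = 0.5 × 5 × 1.47² = 5.4 mA, giving V_DS = V_DD − I_D R_D = 4.87 − 5.4 × 1.06 = -0.856 V.
But -0.856 V < V_ov = 1.47 V, so the device is actually in triode.
In triode I_D = k_n[V_ov V_DS − ½ V_DS²] and I_D = (V_DD − V_DS)/R_D. Equating: 2.65 V_DS² − 8.791 V_DS + 4.87 = 0, giving V_DS = 0.703 V (the root below V_ov).
I_D = (4.87 − 0.703) / 1.06 = 3.93 mA.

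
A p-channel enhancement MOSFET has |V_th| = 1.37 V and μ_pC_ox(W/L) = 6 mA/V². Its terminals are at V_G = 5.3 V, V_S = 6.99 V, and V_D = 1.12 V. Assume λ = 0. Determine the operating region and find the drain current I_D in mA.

V_SG = V_S − V_G = 6.99 − 5.3 = 1.69 V; V_SD = V_S − V_D = 6.99 − 1.12 = 5.87 V.
V_ov = V_SG − |V_th| = 1.69 − 1.37 = 0.32 V.
Since V_SD = 5.87 V ≥ V_ov = 0.32 V, the device is in saturation.
I_D = ½ k_p V_ov² = 0.5 × 6 × 0.32² = 0.307 mA.

Saturation; I_D = 0.307 mA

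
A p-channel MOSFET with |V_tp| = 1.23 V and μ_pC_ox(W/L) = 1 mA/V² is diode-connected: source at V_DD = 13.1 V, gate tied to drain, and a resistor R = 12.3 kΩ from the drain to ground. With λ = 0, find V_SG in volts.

V_SG = 2.54 V

With gate tied to drain, V_SG = V_SD ≥ V_SG − |V_tp|, so the device is in saturation.
KCL at the drain: ½ k_p (V_SG − |V_tp|)² = (V_DD − V_SG)/R.
Let x = V_SG − 1.23. Then 6.15 x² + x − 11.87 = 0, giving x = 1.31 V (positive root), so V_SG = 2.54 V.
I_D = (V_DD − V_SG)/R = (13.1 − 2.54) / 12.3 = 0.859 mA.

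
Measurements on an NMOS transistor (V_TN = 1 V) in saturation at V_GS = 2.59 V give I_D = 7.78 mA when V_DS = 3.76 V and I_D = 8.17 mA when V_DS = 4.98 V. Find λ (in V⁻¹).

λ = 0.0486 V⁻¹

With V_GS fixed, I_D ∝ (1 + λ V_DS) in saturation, so I_D2/I_D1 = (1 + λ V_DS2)/(1 + λ V_DS1).
8.17/7.78 = 1.05 = (1 + 4.98 λ)/(1 + 3.76 λ).
Solving: λ (I_D1 V_DS2 − I_D2 V_DS1) = I_D2 − I_D1, so λ = (8.17 − 7.78) / (7.78 × 4.98 − 8.17 × 3.76) = 0.39 / 8.03 = 0.0486 V⁻¹.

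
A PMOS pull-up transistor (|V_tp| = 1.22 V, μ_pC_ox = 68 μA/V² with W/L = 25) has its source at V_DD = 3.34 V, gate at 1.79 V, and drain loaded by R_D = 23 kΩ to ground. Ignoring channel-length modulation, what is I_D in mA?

I_D = 0.0926 mA

V_SG = V_DD − V_G = 3.34 − 1.79 = 1.55 V, so V_ov = 1.55 − 1.22 = 0.33 V.
k_p = μ_pC_ox · (W/L) = 1.7 mA/V².
Assume saturation: I_D = ½ k_p V_ov² = 0.5 × 1.7 × 0.33² = 0.0926 mA, giving V_SD = V_DD − I_D R_D = 3.34 − 0.0926 × 23 = 1.21 V.
V_SD = 1.21 V ≥ V_ov = 0.33 V, confirming saturation.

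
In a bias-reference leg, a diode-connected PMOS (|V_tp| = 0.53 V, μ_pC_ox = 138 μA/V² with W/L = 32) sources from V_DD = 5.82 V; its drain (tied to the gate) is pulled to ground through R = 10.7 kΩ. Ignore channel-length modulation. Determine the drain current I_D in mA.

With gate tied to drain, V_SG = V_SD ≥ V_SG − |V_tp|, so the device is in saturation.
k_p = μ_pC_ox · (W/L) = 4.416 mA/V².
KCL at the drain: ½ k_p (V_SG − |V_tp|)² = (V_DD − V_SG)/R.
Let x = V_SG − 0.53. Then 23.6 x² + x − 5.29 = 0, giving x = 0.453 V (positive root), so V_SG = 0.983 V.
I_D = (V_DD − V_SG)/R = (5.82 − 0.983) / 10.7 = 0.452 mA.

I_D = 0.452 mA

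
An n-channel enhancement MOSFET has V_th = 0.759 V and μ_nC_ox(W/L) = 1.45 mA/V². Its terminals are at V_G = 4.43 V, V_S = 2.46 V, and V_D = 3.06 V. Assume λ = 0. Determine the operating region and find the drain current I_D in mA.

V_GS = V_G − V_S = 4.43 − 2.46 = 1.97 V; V_DS = V_D − V_S = 3.06 − 2.46 = 0.6 V.
V_ov = V_GS − V_th = 1.97 − 0.759 = 1.21 V.
Since V_DS = 0.6 V < V_ov = 1.21 V, the device is in the triode region.
I_D = k_n [V_ov · V_DS − ½ V_DS²] = 1.45 × [1.21 × 0.6 − 0.5 × 0.6²] = 0.793 mA.

Triode; I_D = 0.793 mA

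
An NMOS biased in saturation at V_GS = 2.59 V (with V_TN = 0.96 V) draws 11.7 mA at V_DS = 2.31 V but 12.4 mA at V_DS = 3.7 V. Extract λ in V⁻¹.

With V_GS fixed, I_D ∝ (1 + λ V_DS) in saturation, so I_D2/I_D1 = (1 + λ V_DS2)/(1 + λ V_DS1).
12.4/11.7 = 1.06 = (1 + 3.7 λ)/(1 + 2.31 λ).
Solving: λ (I_D1 V_DS2 − I_D2 V_DS1) = I_D2 − I_D1, so λ = (12.4 − 11.7) / (11.7 × 3.7 − 12.4 × 2.31) = 0.7 / 14.6 = 0.0478 V⁻¹.

λ = 0.0478 V⁻¹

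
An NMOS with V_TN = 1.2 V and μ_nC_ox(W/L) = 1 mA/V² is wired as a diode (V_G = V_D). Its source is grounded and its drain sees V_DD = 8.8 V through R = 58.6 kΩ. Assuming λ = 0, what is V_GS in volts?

V_GS = 1.69 V

With gate tied to drain, V_GS = V_DS ≥ V_GS − V_TN, so the device is in saturation.
KCL at the drain: ½ k_n (V_GS − V_TN)² = (V_DD − V_GS)/R.
Let x = V_GS − 1.2. Then 29.3 x² + x − 7.6 = 0, giving x = 0.493 V (positive root), so V_GS = 1.69 V.
I_D = (V_DD − V_GS)/R = (8.8 − 1.69) / 58.6 = 0.121 mA.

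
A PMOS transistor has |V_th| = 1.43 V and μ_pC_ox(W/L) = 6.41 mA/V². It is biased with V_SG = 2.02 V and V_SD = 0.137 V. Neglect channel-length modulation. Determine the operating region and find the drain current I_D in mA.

Triode; I_D = 0.458 mA

V_ov = V_SG − |V_th| = 2.02 − 1.43 = 0.59 V.
Since V_SD = 0.137 V < V_ov = 0.59 V, the device is in the triode region.
I_D = k_p [V_ov · V_SD − ½ V_SD²] = 6.41 × [0.59 × 0.137 − 0.5 × 0.137²] = 0.458 mA.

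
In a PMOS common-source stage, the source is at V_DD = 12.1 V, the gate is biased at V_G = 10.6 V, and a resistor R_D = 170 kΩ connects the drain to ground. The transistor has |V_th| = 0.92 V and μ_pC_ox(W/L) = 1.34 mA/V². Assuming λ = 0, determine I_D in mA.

V_SG = V_DD − V_G = 12.1 − 10.6 = 1.5 V, so V_ov = 1.5 − 0.92 = 0.58 V.
Assume saturation: I_D = ½ k_p V_ov² = 0.5 × 1.34 × 0.58² = 0.225 mA, giving V_SD = V_DD − I_D R_D = 12.1 − 0.225 × 170 = -26.2 V.
But -26.2 V < V_ov = 0.58 V, so the device is actually in triode.
In triode I_D = k_p[V_ov V_SD − ½ V_SD²] and I_D = (V_DD − V_SD)/R_D. Equating: 114 V_SD² − 133.1 V_SD + 12.1 = 0, giving V_SD = 0.0993 V (the root below V_ov).
I_D = (12.1 − 0.0993) / 170 = 0.0706 mA.

I_D = 0.0706 mA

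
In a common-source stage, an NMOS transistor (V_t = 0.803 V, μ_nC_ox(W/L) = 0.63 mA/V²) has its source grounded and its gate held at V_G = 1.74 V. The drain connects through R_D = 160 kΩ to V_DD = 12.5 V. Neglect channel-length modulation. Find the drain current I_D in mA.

I_D = 0.0772 mA

V_GS = V_G = 1.74 V, so V_ov = 1.74 − 0.803 = 0.937 V.
Assume saturation: I_D = ½ k_n V_ov² = 0.5 × 0.63 × 0.937² = 0.277 mA, giving V_DS = V_DD − I_D R_D = 12.5 − 0.277 × 160 = -31.7 V.
But -31.7 V < V_ov = 0.937 V, so the device is actually in triode.
In triode I_D = k_n[V_ov V_DS − ½ V_DS²] and I_D = (V_DD − V_DS)/R_D. Equating: 50.4 V_DS² − 95.45 V_DS + 12.5 = 0, giving V_DS = 0.142 V (the root below V_ov).
I_D = (12.5 − 0.142) / 160 = 0.0772 mA.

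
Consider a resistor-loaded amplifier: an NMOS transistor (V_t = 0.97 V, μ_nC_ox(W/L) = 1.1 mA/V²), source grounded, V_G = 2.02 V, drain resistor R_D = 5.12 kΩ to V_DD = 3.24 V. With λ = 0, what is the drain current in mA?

V_GS = V_G = 2.02 V, so V_ov = 2.02 − 0.97 = 1.05 V.
Assume saturation: I_D = ½ k_n V_ov² = 0.5 × 1.1 × 1.05² = 0.606 mA, giving V_DS = V_DD − I_D R_D = 3.24 − 0.606 × 5.12 = 0.135 V.
But 0.135 V < V_ov = 1.05 V, so the device is actually in triode.
In triode I_D = k_n[V_ov V_DS − ½ V_DS²] and I_D = (V_DD − V_DS)/R_D. Equating: 2.82 V_DS² − 6.914 V_DS + 3.24 = 0, giving V_DS = 0.631 V (the root below V_ov).
I_D = (3.24 − 0.631) / 5.12 = 0.51 mA.

I_D = 0.510 mA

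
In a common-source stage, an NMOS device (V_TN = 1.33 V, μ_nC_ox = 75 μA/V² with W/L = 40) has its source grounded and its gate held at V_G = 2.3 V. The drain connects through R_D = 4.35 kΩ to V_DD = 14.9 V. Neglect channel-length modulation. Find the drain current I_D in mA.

I_D = 1.41 mA

V_GS = V_G = 2.3 V, so V_ov = 2.3 − 1.33 = 0.97 V.
k_n = μ_nC_ox · (W/L) = 3 mA/V².
Assume saturation: I_D = ½ k_n V_ov² = 0.5 × 3 × 0.97² = 1.41 mA, giving V_DS = V_DD − I_D R_D = 14.9 − 1.41 × 4.35 = 8.76 V.
V_DS = 8.76 V ≥ V_ov = 0.97 V, confirming saturation.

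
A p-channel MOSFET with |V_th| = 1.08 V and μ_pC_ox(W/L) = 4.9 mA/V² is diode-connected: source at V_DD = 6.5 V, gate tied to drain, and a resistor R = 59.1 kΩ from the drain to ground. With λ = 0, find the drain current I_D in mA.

I_D = 0.0885 mA

With gate tied to drain, V_SG = V_SD ≥ V_SG − |V_th|, so the device is in saturation.
KCL at the drain: ½ k_p (V_SG − |V_th|)² = (V_DD − V_SG)/R.
Let x = V_SG − 1.08. Then 145 x² + x − 5.42 = 0, giving x = 0.19 V (positive root), so V_SG = 1.27 V.
I_D = (V_DD − V_SG)/R = (6.5 − 1.27) / 59.1 = 0.0885 mA.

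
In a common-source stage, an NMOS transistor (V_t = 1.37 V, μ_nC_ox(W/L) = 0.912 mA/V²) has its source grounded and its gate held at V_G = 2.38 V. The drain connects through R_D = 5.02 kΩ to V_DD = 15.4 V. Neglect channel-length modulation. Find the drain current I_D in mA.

V_GS = V_G = 2.38 V, so V_ov = 2.38 − 1.37 = 1.01 V.
Assume saturation: I_D = ½ k_n V_ov² = 0.5 × 0.912 × 1.01² = 0.465 mA, giving V_DS = V_DD − I_D R_D = 15.4 − 0.465 × 5.02 = 13.1 V.
V_DS = 13.1 V ≥ V_ov = 1.01 V, confirming saturation.

I_D = 0.465 mA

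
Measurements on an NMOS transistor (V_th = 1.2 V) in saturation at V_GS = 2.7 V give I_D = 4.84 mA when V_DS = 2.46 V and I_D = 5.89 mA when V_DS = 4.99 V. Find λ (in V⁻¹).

λ = 0.109 V⁻¹

With V_GS fixed, I_D ∝ (1 + λ V_DS) in saturation, so I_D2/I_D1 = (1 + λ V_DS2)/(1 + λ V_DS1).
5.89/4.84 = 1.217 = (1 + 4.99 λ)/(1 + 2.46 λ).
Solving: λ (I_D1 V_DS2 − I_D2 V_DS1) = I_D2 − I_D1, so λ = (5.89 − 4.84) / (4.84 × 4.99 − 5.89 × 2.46) = 1.05 / 9.66 = 0.109 V⁻¹.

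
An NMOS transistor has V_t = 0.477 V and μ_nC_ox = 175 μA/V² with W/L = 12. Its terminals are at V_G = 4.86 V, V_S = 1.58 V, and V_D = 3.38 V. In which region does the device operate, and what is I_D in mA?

V_GS = V_G − V_S = 4.86 − 1.58 = 3.28 V; V_DS = V_D − V_S = 3.38 − 1.58 = 1.8 V.
k_n = μ_nC_ox · (W/L) = 2.1 mA/V².
V_ov = V_GS − V_t = 3.28 − 0.477 = 2.8 V.
Since V_DS = 1.8 V < V_ov = 2.8 V, the device is in the triode region.
I_D = k_n [V_ov · V_DS − ½ V_DS²] = 2.1 × [2.8 × 1.8 − 0.5 × 1.8²] = 7.19 mA.

Triode; I_D = 7.19 mA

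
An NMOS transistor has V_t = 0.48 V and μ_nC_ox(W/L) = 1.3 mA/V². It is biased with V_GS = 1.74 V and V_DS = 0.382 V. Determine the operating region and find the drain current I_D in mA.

V_ov = V_GS − V_t = 1.74 − 0.48 = 1.26 V.
Since V_DS = 0.382 V < V_ov = 1.26 V, the device is in the triode region.
I_D = k_n [V_ov · V_DS − ½ V_DS²] = 1.3 × [1.26 × 0.382 − 0.5 × 0.382²] = 0.531 mA.

Triode; I_D = 0.531 mA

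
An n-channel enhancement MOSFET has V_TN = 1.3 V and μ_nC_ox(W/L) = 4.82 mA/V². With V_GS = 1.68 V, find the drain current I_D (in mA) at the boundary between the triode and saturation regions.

I_D = 0.348 mA

At the boundary V_DS = V_ov = V_GS − V_TN = 1.68 − 1.3 = 0.38 V.
I_D = ½ k_n V_ov² = 0.5 × 4.82 × 0.38² = 0.348 mA.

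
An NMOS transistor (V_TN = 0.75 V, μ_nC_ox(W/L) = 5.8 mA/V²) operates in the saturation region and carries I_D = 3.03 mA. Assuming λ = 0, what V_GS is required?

V_GS = 1.77 V

In saturation I_D = ½ k_n (V_GS − V_TN)², so V_GS − V_TN = √(2 I_D / k_n) = √(2 × 3.03 / 5.8) = 1.02 V.
V_GS = 0.75 + 1.02 = 1.77 V.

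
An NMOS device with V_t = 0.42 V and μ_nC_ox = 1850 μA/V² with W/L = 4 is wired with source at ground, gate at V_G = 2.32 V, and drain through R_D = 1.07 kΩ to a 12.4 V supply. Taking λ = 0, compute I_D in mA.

V_GS = V_G = 2.32 V, so V_ov = 2.32 − 0.42 = 1.9 V.
k_n = μ_nC_ox · (W/L) = 7.4 mA/V².
Assume saturation: I_D = ½ k_n V_ov² = 0.5 × 7.4 × 1.9² = 13.4 mA, giving V_DS = V_DD − I_D R_D = 12.4 − 13.4 × 1.07 = -1.89 V.
But -1.89 V < V_ov = 1.9 V, so the device is actually in triode.
In triode I_D = k_n[V_ov V_DS − ½ V_DS²] and I_D = (V_DD − V_DS)/R_D. Equating: 3.96 V_DS² − 16.04 V_DS + 12.4 = 0, giving V_DS = 1.04 V (the root below V_ov).
I_D = (12.4 − 1.04) / 1.07 = 10.6 mA.

I_D = 10.6 mA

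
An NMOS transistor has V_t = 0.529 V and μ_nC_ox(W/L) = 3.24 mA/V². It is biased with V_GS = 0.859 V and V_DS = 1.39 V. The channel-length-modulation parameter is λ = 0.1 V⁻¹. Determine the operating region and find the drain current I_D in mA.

Saturation; I_D = 0.201 mA

V_ov = V_GS − V_t = 0.859 − 0.529 = 0.33 V.
Since V_DS = 1.39 V ≥ V_ov = 0.33 V, the device is in saturation.
I_D = ½ k_n V_ov² (1 + λ V_DS) = 0.5 × 3.24 × 0.33² × (1 + 0.1 × 1.39) = 0.201 mA.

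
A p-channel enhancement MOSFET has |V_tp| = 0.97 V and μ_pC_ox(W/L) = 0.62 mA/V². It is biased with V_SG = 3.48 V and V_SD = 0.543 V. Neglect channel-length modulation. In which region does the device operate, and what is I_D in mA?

Triode; I_D = 0.754 mA

V_ov = V_SG − |V_tp| = 3.48 − 0.97 = 2.51 V.
Since V_SD = 0.543 V < V_ov = 2.51 V, the device is in the triode region.
I_D = k_p [V_ov · V_SD − ½ V_SD²] = 0.62 × [2.51 × 0.543 − 0.5 × 0.543²] = 0.754 mA.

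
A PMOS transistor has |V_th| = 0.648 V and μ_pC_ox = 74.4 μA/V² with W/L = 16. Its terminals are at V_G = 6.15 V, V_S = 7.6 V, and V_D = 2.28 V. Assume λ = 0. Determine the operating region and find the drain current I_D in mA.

Saturation; I_D = 0.383 mA

V_SG = V_S − V_G = 7.6 − 6.15 = 1.45 V; V_SD = V_S − V_D = 7.6 − 2.28 = 5.32 V.
k_p = μ_pC_ox · (W/L) = 1.19 mA/V².
V_ov = V_SG − |V_th| = 1.45 − 0.648 = 0.802 V.
Since V_SD = 5.32 V ≥ V_ov = 0.802 V, the device is in saturation.
I_D = ½ k_p V_ov² = 0.5 × 1.19 × 0.802² = 0.383 mA.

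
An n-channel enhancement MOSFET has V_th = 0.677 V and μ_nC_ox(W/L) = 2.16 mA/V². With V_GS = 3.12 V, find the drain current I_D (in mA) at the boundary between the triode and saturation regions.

At the boundary V_DS = V_ov = V_GS − V_th = 3.12 − 0.677 = 2.44 V.
I_D = ½ k_n V_ov² = 0.5 × 2.16 × 2.44² = 6.45 mA.

I_D = 6.45 mA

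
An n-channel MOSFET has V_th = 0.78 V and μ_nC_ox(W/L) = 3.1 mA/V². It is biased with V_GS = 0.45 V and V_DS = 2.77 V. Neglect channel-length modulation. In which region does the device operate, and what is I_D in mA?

Cutoff; I_D = 0 mA

V_GS = 0.45 V < V_th = 0.78 V, so the transistor is in cutoff.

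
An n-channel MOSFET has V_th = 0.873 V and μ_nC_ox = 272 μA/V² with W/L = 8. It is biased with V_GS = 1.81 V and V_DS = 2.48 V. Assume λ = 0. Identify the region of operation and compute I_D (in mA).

k_n = μ_nC_ox · (W/L) = 2.176 mA/V².
V_ov = V_GS − V_th = 1.81 − 0.873 = 0.937 V.
Since V_DS = 2.48 V ≥ V_ov = 0.937 V, the device is in saturation.
I_D = ½ k_n V_ov² = 0.5 × 2.176 × 0.937² = 0.955 mA.

Saturation; I_D = 0.955 mA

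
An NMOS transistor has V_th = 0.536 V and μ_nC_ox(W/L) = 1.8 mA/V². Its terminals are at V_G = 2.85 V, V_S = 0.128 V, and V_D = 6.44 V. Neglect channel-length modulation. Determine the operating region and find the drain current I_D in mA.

V_GS = V_G − V_S = 2.85 − 0.128 = 2.72 V; V_DS = V_D − V_S = 6.44 − 0.128 = 6.31 V.
V_ov = V_GS − V_th = 2.72 − 0.536 = 2.19 V.
Since V_DS = 6.31 V ≥ V_ov = 2.19 V, the device is in saturation.
I_D = ½ k_n V_ov² = 0.5 × 1.8 × 2.19² = 4.3 mA.

Saturation; I_D = 4.30 mA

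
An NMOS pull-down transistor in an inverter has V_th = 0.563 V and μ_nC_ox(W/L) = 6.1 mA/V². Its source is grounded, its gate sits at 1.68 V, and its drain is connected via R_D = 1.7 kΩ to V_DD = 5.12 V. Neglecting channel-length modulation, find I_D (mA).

V_GS = V_G = 1.68 V, so V_ov = 1.68 − 0.563 = 1.12 V.
Assume saturation: I_D = ½ k_n V_ov² = 0.5 × 6.1 × 1.12² = 3.81 mA, giving V_DS = V_DD − I_D R_D = 5.12 − 3.81 × 1.7 = -1.35 V.
But -1.35 V < V_ov = 1.12 V, so the device is actually in triode.
In triode I_D = k_n[V_ov V_DS − ½ V_DS²] and I_D = (V_DD − V_DS)/R_D. Equating: 5.18 V_DS² − 12.58 V_DS + 5.12 = 0, giving V_DS = 0.517 V (the root below V_ov).
I_D = (5.12 − 0.517) / 1.7 = 2.71 mA.

I_D = 2.71 mA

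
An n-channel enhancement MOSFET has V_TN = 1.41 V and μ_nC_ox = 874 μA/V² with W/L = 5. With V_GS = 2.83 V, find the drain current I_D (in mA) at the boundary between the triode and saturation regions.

I_D = 4.41 mA

At the boundary V_DS = V_ov = V_GS − V_TN = 2.83 − 1.41 = 1.42 V.
k_n = μ_nC_ox · (W/L) = 4.37 mA/V².
I_D = ½ k_n V_ov² = 0.5 × 4.37 × 1.42² = 4.41 mA.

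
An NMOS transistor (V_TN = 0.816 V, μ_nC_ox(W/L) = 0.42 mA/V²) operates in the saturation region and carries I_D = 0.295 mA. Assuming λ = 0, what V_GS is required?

In saturation I_D = ½ k_n (V_GS − V_TN)², so V_GS − V_TN = √(2 I_D / k_n) = √(2 × 0.295 / 0.42) = 1.19 V.
V_GS = 0.816 + 1.19 = 2 V.

V_GS = 2.00 V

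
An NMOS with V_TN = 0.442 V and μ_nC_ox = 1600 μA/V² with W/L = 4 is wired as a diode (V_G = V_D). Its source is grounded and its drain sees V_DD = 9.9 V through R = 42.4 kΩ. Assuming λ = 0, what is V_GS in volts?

V_GS = 0.702 V

With gate tied to drain, V_GS = V_DS ≥ V_GS − V_TN, so the device is in saturation.
k_n = μ_nC_ox · (W/L) = 6.4 mA/V².
KCL at the drain: ½ k_n (V_GS − V_TN)² = (V_DD − V_GS)/R.
Let x = V_GS − 0.442. Then 136 x² + x − 9.458 = 0, giving x = 0.26 V (positive root), so V_GS = 0.702 V.
I_D = (V_DD − V_GS)/R = (9.9 − 0.702) / 42.4 = 0.217 mA.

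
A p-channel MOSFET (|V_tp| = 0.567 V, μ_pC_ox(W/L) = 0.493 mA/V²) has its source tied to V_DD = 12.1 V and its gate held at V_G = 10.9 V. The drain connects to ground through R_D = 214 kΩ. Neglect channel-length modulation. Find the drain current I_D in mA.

I_D = 0.0555 mA

V_SG = V_DD − V_G = 12.1 − 10.9 = 1.2 V, so V_ov = 1.2 − 0.567 = 0.633 V.
Assume saturation: I_D = ½ k_p V_ov² = 0.5 × 0.493 × 0.633² = 0.0988 mA, giving V_SD = V_DD − I_D R_D = 12.1 − 0.0988 × 214 = -9.04 V.
But -9.04 V < V_ov = 0.633 V, so the device is actually in triode.
In triode I_D = k_p[V_ov V_SD − ½ V_SD²] and I_D = (V_DD − V_SD)/R_D. Equating: 52.8 V_SD² − 67.78 V_SD + 12.1 = 0, giving V_SD = 0.214 V (the root below V_ov).
I_D = (12.1 − 0.214) / 214 = 0.0555 mA.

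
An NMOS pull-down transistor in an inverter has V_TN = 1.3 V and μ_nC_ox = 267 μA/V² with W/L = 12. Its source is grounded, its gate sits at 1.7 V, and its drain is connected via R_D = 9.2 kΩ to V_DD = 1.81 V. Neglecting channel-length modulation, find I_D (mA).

I_D = 0.177 mA

V_GS = V_G = 1.7 V, so V_ov = 1.7 − 1.3 = 0.4 V.
k_n = μ_nC_ox · (W/L) = 3.204 mA/V².
Assume saturation: I_D = ½ k_n V_ov² = 0.5 × 3.204 × 0.4² = 0.256 mA, giving V_DS = V_DD − I_D R_D = 1.81 − 0.256 × 9.2 = -0.548 V.
But -0.548 V < V_ov = 0.4 V, so the device is actually in triode.
In triode I_D = k_n[V_ov V_DS − ½ V_DS²] and I_D = (V_DD − V_DS)/R_D. Equating: 14.7 V_DS² − 12.79 V_DS + 1.81 = 0, giving V_DS = 0.178 V (the root below V_ov).
I_D = (1.81 − 0.178) / 9.2 = 0.177 mA.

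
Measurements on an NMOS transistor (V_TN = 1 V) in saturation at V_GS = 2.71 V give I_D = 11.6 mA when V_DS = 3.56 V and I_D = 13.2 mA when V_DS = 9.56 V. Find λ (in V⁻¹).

λ = 0.0250 V⁻¹

With V_GS fixed, I_D ∝ (1 + λ V_DS) in saturation, so I_D2/I_D1 = (1 + λ V_DS2)/(1 + λ V_DS1).
13.2/11.6 = 1.138 = (1 + 9.56 λ)/(1 + 3.56 λ).
Solving: λ (I_D1 V_DS2 − I_D2 V_DS1) = I_D2 − I_D1, so λ = (13.2 − 11.6) / (11.6 × 9.56 − 13.2 × 3.56) = 1.6 / 63.9 = 0.025 V⁻¹.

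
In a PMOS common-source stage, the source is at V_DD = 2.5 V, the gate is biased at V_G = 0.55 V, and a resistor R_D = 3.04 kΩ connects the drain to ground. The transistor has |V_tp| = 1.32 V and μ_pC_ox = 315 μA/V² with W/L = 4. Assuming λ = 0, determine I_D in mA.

I_D = 0.250 mA

V_SG = V_DD − V_G = 2.5 − 0.55 = 1.95 V, so V_ov = 1.95 − 1.32 = 0.63 V.
k_p = μ_pC_ox · (W/L) = 1.26 mA/V².
Assume saturation: I_D = ½ k_p V_ov² = 0.5 × 1.26 × 0.63² = 0.25 mA, giving V_SD = V_DD − I_D R_D = 2.5 − 0.25 × 3.04 = 1.74 V.
V_SD = 1.74 V ≥ V_ov = 0.63 V, confirming saturation.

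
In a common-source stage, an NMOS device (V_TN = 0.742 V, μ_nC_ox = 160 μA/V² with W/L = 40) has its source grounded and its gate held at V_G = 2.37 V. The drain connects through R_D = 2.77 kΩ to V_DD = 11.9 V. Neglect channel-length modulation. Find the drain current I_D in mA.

I_D = 4.13 mA

V_GS = V_G = 2.37 V, so V_ov = 2.37 − 0.742 = 1.63 V.
k_n = μ_nC_ox · (W/L) = 6.4 mA/V².
Assume saturation: I_D = ½ k_n V_ov² = 0.5 × 6.4 × 1.63² = 8.48 mA, giving V_DS = V_DD − I_D R_D = 11.9 − 8.48 × 2.77 = -11.6 V.
But -11.6 V < V_ov = 1.63 V, so the device is actually in triode.
In triode I_D = k_n[V_ov V_DS − ½ V_DS²] and I_D = (V_DD − V_DS)/R_D. Equating: 8.86 V_DS² − 29.86 V_DS + 11.9 = 0, giving V_DS = 0.462 V (the root below V_ov).
I_D = (11.9 − 0.462) / 2.77 = 4.13 mA.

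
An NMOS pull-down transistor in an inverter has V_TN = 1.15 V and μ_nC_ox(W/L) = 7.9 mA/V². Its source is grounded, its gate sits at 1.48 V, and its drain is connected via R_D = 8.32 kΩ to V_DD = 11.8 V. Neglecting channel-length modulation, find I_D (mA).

V_GS = V_G = 1.48 V, so V_ov = 1.48 − 1.15 = 0.33 V.
Assume saturation: I_D = ½ k_n V_ov² = 0.5 × 7.9 × 0.33² = 0.43 mA, giving V_DS = V_DD − I_D R_D = 11.8 − 0.43 × 8.32 = 8.22 V.
V_DS = 8.22 V ≥ V_ov = 0.33 V, confirming saturation.

I_D = 0.430 mA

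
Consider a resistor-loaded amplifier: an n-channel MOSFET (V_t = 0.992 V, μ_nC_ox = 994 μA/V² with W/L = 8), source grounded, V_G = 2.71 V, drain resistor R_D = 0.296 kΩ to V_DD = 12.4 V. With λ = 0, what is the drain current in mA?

I_D = 11.7 mA

V_GS = V_G = 2.71 V, so V_ov = 2.71 − 0.992 = 1.72 V.
k_n = μ_nC_ox · (W/L) = 7.952 mA/V².
Assume saturation: I_D = ½ k_n V_ov² = 0.5 × 7.952 × 1.72² = 11.7 mA, giving V_DS = V_DD − I_D R_D = 12.4 − 11.7 × 0.296 = 8.93 V.
V_DS = 8.93 V ≥ V_ov = 1.72 V, confirming saturation.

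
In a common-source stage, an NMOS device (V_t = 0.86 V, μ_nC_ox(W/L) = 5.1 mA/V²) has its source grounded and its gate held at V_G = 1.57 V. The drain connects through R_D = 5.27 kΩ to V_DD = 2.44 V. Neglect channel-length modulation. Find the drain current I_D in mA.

V_GS = V_G = 1.57 V, so V_ov = 1.57 − 0.86 = 0.71 V.
Assume saturation: I_D = ½ k_n V_ov² = 0.5 × 5.1 × 0.71² = 1.29 mA, giving V_DS = V_DD − I_D R_D = 2.44 − 1.29 × 5.27 = -4.33 V.
But -4.33 V < V_ov = 0.71 V, so the device is actually in triode.
In triode I_D = k_n[V_ov V_DS − ½ V_DS²] and I_D = (V_DD − V_DS)/R_D. Equating: 13.4 V_DS² − 20.08 V_DS + 2.44 = 0, giving V_DS = 0.133 V (the root below V_ov).
I_D = (2.44 − 0.133) / 5.27 = 0.438 mA.

I_D = 0.438 mA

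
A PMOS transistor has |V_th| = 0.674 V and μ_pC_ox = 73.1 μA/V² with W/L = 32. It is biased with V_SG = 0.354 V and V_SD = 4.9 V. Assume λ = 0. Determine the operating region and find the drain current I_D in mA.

V_SG = 0.354 V < |V_th| = 0.674 V, so the transistor is in cutoff.

Cutoff; I_D = 0 mA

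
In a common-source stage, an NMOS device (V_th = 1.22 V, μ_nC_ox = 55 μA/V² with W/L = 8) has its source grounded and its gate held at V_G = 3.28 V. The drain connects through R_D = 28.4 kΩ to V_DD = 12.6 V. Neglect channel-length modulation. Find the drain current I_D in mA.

V_GS = V_G = 3.28 V, so V_ov = 3.28 − 1.22 = 2.06 V.
k_n = μ_nC_ox · (W/L) = 0.44 mA/V².
Assume saturation: I_D = ½ k_n V_ov² = 0.5 × 0.44 × 2.06² = 0.934 mA, giving V_DS = V_DD − I_D R_D = 12.6 − 0.934 × 28.4 = -13.9 V.
But -13.9 V < V_ov = 2.06 V, so the device is actually in triode.
In triode I_D = k_n[V_ov V_DS − ½ V_DS²] and I_D = (V_DD − V_DS)/R_D. Equating: 6.25 V_DS² − 26.74 V_DS + 12.6 = 0, giving V_DS = 0.539 V (the root below V_ov).
I_D = (12.6 − 0.539) / 28.4 = 0.425 mA.

I_D = 0.425 mA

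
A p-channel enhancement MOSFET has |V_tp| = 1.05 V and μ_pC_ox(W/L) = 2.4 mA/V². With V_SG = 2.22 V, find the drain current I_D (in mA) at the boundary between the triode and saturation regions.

At the boundary V_SD = V_ov = V_SG − |V_tp| = 2.22 − 1.05 = 1.17 V.
I_D = ½ k_p V_ov² = 0.5 × 2.4 × 1.17² = 1.64 mA.

I_D = 1.64 mA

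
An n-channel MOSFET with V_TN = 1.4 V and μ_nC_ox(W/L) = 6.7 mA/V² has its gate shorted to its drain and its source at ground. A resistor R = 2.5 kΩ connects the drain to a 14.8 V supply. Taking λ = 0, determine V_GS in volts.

V_GS = 2.61 V

With gate tied to drain, V_GS = V_DS ≥ V_GS − V_TN, so the device is in saturation.
KCL at the drain: ½ k_n (V_GS − V_TN)² = (V_DD − V_GS)/R.
Let x = V_GS − 1.4. Then 8.38 x² + x − 13.4 = 0, giving x = 1.21 V (positive root), so V_GS = 2.61 V.
I_D = (V_DD − V_GS)/R = (14.8 − 2.61) / 2.5 = 4.88 mA.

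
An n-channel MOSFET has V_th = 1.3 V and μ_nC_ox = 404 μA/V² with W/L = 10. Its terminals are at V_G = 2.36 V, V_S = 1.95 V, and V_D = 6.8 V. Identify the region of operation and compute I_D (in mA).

V_GS = V_G − V_S = 2.36 − 1.95 = 0.41 V; V_DS = V_D − V_S = 6.8 − 1.95 = 4.85 V.
V_GS = 0.41 V < V_th = 1.3 V, so the transistor is in cutoff.

Cutoff; I_D = 0 mA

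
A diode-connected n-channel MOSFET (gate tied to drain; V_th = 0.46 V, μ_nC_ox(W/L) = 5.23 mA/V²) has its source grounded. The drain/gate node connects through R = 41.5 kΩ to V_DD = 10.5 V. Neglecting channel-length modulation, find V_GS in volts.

With gate tied to drain, V_GS = V_DS ≥ V_GS − V_th, so the device is in saturation.
KCL at the drain: ½ k_n (V_GS − V_th)² = (V_DD − V_GS)/R.
Let x = V_GS − 0.46. Then 109 x² + x − 10.04 = 0, giving x = 0.3 V (positive root), so V_GS = 0.76 V.
I_D = (V_DD − V_GS)/R = (10.5 − 0.76) / 41.5 = 0.235 mA.

V_GS = 0.760 V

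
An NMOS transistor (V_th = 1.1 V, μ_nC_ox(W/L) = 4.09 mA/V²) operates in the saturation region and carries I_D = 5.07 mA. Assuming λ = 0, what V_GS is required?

In saturation I_D = ½ k_n (V_GS − V_th)², so V_GS − V_th = √(2 I_D / k_n) = √(2 × 5.07 / 4.09) = 1.57 V.
V_GS = 1.1 + 1.57 = 2.67 V.

V_GS = 2.67 V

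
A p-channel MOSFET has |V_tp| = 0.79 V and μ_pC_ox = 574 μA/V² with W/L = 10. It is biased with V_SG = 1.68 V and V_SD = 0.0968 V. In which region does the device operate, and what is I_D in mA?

Triode; I_D = 0.468 mA

k_p = μ_pC_ox · (W/L) = 5.74 mA/V².
V_ov = V_SG − |V_tp| = 1.68 − 0.79 = 0.89 V.
Since V_SD = 0.0968 V < V_ov = 0.89 V, the device is in the triode region.
I_D = k_p [V_ov · V_SD − ½ V_SD²] = 5.74 × [0.89 × 0.0968 − 0.5 × 0.0968²] = 0.468 mA.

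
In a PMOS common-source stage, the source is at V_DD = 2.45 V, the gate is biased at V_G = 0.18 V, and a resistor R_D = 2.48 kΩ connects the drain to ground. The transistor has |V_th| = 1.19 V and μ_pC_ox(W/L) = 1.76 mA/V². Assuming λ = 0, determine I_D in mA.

I_D = 0.770 mA

V_SG = V_DD − V_G = 2.45 − 0.18 = 2.27 V, so V_ov = 2.27 − 1.19 = 1.08 V.
Assume saturation: I_D = ½ k_p V_ov² = 0.5 × 1.76 × 1.08² = 1.03 mA, giving V_SD = V_DD − I_D R_D = 2.45 − 1.03 × 2.48 = -0.0956 V.
But -0.0956 V < V_ov = 1.08 V, so the device is actually in triode.
In triode I_D = k_p[V_ov V_SD − ½ V_SD²] and I_D = (V_DD − V_SD)/R_D. Equating: 2.18 V_SD² − 5.714 V_SD + 2.45 = 0, giving V_SD = 0.54 V (the root below V_ov).
I_D = (2.45 − 0.54) / 2.48 = 0.77 mA.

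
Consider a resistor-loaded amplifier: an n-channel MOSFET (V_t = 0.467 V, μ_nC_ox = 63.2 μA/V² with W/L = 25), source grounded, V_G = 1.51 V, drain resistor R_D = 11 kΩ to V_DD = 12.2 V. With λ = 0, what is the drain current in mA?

V_GS = V_G = 1.51 V, so V_ov = 1.51 − 0.467 = 1.04 V.
k_n = μ_nC_ox · (W/L) = 1.58 mA/V².
Assume saturation: I_D = ½ k_n V_ov² = 0.5 × 1.58 × 1.04² = 0.859 mA, giving V_DS = V_DD − I_D R_D = 12.2 − 0.859 × 11 = 2.75 V.
V_DS = 2.75 V ≥ V_ov = 1.04 V, confirming saturation.

I_D = 0.859 mA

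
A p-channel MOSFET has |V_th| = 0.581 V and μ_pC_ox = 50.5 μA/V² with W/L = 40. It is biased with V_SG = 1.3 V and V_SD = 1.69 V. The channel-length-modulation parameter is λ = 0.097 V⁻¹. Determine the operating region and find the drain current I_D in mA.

Saturation; I_D = 0.608 mA

k_p = μ_pC_ox · (W/L) = 2.02 mA/V².
V_ov = V_SG − |V_th| = 1.3 − 0.581 = 0.719 V.
Since V_SD = 1.69 V ≥ V_ov = 0.719 V, the device is in saturation.
I_D = ½ k_p V_ov² (1 + λ V_SD) = 0.5 × 2.02 × 0.719² × (1 + 0.097 × 1.69) = 0.608 mA.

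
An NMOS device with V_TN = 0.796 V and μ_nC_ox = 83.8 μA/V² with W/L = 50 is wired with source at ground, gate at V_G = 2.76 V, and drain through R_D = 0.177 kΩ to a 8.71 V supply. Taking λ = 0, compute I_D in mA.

I_D = 8.08 mA

V_GS = V_G = 2.76 V, so V_ov = 2.76 − 0.796 = 1.96 V.
k_n = μ_nC_ox · (W/L) = 4.19 mA/V².
Assume saturation: I_D = ½ k_n V_ov² = 0.5 × 4.19 × 1.96² = 8.08 mA, giving V_DS = V_DD − I_D R_D = 8.71 − 8.08 × 0.177 = 7.28 V.
V_DS = 7.28 V ≥ V_ov = 1.96 V, confirming saturation.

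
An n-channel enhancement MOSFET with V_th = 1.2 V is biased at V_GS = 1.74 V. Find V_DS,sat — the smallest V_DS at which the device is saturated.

The boundary between triode and saturation is V_DS = V_GS − V_th = V_ov.
V_ov = 1.74 − 1.2 = 0.54 V.

V_DS,sat = 0.540 V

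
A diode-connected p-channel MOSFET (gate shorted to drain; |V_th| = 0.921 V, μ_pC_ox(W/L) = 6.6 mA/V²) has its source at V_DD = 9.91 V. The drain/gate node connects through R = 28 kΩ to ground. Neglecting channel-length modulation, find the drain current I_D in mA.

I_D = 0.310 mA

With gate tied to drain, V_SG = V_SD ≥ V_SG − |V_th|, so the device is in saturation.
KCL at the drain: ½ k_p (V_SG − |V_th|)² = (V_DD − V_SG)/R.
Let x = V_SG − 0.921. Then 92.4 x² + x − 8.989 = 0, giving x = 0.307 V (positive root), so V_SG = 1.23 V.
I_D = (V_DD − V_SG)/R = (9.91 − 1.23) / 28 = 0.31 mA.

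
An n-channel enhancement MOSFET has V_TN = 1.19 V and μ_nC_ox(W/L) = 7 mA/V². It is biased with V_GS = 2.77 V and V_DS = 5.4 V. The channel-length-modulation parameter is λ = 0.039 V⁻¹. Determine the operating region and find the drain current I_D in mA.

Saturation; I_D = 10.6 mA

V_ov = V_GS − V_TN = 2.77 − 1.19 = 1.58 V.
Since V_DS = 5.4 V ≥ V_ov = 1.58 V, the device is in saturation.
I_D = ½ k_n V_ov² (1 + λ V_DS) = 0.5 × 7 × 1.58² × (1 + 0.039 × 5.4) = 10.6 mA.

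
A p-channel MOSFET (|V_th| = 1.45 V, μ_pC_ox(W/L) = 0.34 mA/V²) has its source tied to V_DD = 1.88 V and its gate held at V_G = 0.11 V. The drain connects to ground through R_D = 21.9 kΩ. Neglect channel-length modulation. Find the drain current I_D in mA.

I_D = 0.0174 mA

V_SG = V_DD − V_G = 1.88 − 0.11 = 1.77 V, so V_ov = 1.77 − 1.45 = 0.32 V.
Assume saturation: I_D = ½ k_p V_ov² = 0.5 × 0.34 × 0.32² = 0.0174 mA, giving V_SD = V_DD − I_D R_D = 1.88 − 0.0174 × 21.9 = 1.5 V.
V_SD = 1.5 V ≥ V_ov = 0.32 V, confirming saturation.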